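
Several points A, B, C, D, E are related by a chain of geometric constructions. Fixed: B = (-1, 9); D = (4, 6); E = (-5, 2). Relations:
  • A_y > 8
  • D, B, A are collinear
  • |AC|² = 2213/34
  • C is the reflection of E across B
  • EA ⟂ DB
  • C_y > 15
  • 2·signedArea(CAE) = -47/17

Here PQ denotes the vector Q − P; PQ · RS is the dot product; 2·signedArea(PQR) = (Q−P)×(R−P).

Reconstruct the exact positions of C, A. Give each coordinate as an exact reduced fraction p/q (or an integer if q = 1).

1. C_x = 3  [C is the reflection of E across B]
2. C_y = 16  [C is the reflection of E across B]
   → C = (3, 16)
3. A_x = -29/34  [D, B, A are collinear ∩ EA ⟂ DB]
4. A_y = 303/34  [D, B, A are collinear ∩ EA ⟂ DB]
   → A = (-29/34, 303/34)

A = (-29/34, 303/34)
C = (3, 16)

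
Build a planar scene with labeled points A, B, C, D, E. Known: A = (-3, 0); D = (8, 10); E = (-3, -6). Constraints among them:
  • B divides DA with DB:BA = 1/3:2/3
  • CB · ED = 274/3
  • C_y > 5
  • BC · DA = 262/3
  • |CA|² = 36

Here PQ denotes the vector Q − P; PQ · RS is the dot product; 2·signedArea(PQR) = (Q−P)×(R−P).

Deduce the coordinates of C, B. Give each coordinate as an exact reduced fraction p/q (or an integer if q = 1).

1. B_x = 13/3  [B divides DA with DB:BA = 1/3:2/3]
2. B_y = 20/3  [B divides DA with DB:BA = 1/3:2/3]
   → B = (13/3, 20/3)
3. C_x = -3  [CB · ED = 274/3 ∩ BC · DA = 262/3]
4. C_y = 6  [CB · ED = 274/3 ∩ BC · DA = 262/3]
   → C = (-3, 6)

B = (13/3, 20/3)
C = (-3, 6)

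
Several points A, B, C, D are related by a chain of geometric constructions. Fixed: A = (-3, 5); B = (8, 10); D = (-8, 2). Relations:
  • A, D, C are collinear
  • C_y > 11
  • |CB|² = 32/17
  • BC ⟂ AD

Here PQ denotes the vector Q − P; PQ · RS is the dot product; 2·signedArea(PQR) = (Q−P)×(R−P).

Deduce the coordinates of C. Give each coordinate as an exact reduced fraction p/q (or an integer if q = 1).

1. C_x = 124/17  [A, D, C are collinear ∩ BC ⟂ AD]
2. C_y = 190/17  [A, D, C are collinear ∩ BC ⟂ AD]
   → C = (124/17, 190/17)

C = (124/17, 190/17)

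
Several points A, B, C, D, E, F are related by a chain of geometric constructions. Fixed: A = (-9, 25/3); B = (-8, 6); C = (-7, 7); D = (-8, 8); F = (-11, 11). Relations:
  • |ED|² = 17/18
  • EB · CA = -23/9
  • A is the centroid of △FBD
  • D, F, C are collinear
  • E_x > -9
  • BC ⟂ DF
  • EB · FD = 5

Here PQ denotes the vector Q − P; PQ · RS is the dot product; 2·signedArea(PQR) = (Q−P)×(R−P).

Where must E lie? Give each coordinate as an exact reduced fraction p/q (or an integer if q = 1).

1. E_x = -17/2  [EB · FD = 5 ∩ EB · CA = -23/9]
2. E_y = 43/6  [EB · FD = 5 ∩ EB · CA = -23/9]
   → E = (-17/2, 43/6)

E = (-17/2, 43/6)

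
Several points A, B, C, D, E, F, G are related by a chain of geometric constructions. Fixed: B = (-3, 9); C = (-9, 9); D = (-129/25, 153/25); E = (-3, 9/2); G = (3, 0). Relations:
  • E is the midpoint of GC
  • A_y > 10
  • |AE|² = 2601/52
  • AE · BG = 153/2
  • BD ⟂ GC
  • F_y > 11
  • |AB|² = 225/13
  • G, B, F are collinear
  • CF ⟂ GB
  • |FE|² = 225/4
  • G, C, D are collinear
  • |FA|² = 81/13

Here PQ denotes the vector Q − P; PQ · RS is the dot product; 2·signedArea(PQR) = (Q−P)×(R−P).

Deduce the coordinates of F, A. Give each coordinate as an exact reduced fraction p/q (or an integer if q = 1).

A = (-90/13, 135/13)
F = (-63/13, 153/13)

1. F_x = -63/13  [G, B, F are collinear ∩ CF ⟂ GB]
2. F_y = 153/13  [G, B, F are collinear ∩ CF ⟂ GB]
   → F = (-63/13, 153/13)
3. A_x = -90/13  [line -6·x + 9·y + -135 = 0 ∩ |AE|² = 2601/52]
4. A_y = 135/13  [line -6·x + 9·y + -135 = 0 ∩ |AE|² = 2601/52]
   → A = (-90/13, 135/13)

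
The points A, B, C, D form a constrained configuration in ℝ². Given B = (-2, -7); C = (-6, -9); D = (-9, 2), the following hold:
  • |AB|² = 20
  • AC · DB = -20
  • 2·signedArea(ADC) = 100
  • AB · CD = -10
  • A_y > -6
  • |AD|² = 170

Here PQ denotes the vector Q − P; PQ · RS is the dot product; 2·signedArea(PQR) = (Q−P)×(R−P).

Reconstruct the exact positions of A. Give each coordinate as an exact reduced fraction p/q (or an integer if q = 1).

1. A_x = 2  [AC · DB = -20 ∩ 2·signedArea(ADC) = 100]
2. A_y = -5  [AC · DB = -20 ∩ 2·signedArea(ADC) = 100]
   → A = (2, -5)

A = (2, -5)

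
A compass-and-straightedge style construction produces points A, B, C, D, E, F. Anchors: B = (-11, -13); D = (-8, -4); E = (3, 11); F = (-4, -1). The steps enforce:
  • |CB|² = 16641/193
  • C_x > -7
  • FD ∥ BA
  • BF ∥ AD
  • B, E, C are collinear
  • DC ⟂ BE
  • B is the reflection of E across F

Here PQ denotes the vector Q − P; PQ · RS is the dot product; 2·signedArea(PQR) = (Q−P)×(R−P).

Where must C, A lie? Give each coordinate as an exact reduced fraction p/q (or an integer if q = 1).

A = (-15, -16)
C = (-1220/193, -961/193)

1. C_x = -1220/193  [B, E, C are collinear ∩ DC ⟂ BE]
2. C_y = -961/193  [B, E, C are collinear ∩ DC ⟂ BE]
   → C = (-1220/193, -961/193)
3. A_x = -15  [BF ∥ AD ∩ FD ∥ BA]
4. A_y = -16  [BF ∥ AD ∩ FD ∥ BA]
   → A = (-15, -16)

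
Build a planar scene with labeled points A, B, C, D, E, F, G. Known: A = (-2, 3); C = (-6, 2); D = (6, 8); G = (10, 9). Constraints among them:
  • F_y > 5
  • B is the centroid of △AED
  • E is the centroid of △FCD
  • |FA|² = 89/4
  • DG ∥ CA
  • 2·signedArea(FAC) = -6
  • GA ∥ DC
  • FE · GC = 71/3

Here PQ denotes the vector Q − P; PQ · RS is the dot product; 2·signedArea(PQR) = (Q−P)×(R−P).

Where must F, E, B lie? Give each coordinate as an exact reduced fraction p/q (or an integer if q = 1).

B = (14/9, 97/18)
E = (2/3, 31/6)
F = (2, 11/2)

1. F_x = 2  [line 1·x + -4·y + 20 = 0 ∩ |FA|² = 89/4]
2. F_y = 11/2  [line 1·x + -4·y + 20 = 0 ∩ |FA|² = 89/4]
   → F = (2, 11/2)
3. E_x = 2/3  [FE · GC = 71/3 ∩ E is the centroid of △FCD]
4. E_y = 31/6  [FE · GC = 71/3 ∩ E is the centroid of △FCD]
   → E = (2/3, 31/6)
5. B_x = 14/9  [B is the centroid of △AED]
6. B_y = 97/18  [B is the centroid of △AED]
   → B = (14/9, 97/18)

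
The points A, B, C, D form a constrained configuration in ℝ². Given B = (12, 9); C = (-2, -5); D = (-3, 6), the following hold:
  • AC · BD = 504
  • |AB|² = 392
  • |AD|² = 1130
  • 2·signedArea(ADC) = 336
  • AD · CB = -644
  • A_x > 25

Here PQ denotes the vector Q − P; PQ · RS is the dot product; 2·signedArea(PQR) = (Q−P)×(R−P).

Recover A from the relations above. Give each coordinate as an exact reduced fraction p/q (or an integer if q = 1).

A = (26, 23)

1. A_x = 26  [AC · BD = 504 ∩ AD · CB = -644]
2. A_y = 23  [AC · BD = 504 ∩ AD · CB = -644]
   → A = (26, 23)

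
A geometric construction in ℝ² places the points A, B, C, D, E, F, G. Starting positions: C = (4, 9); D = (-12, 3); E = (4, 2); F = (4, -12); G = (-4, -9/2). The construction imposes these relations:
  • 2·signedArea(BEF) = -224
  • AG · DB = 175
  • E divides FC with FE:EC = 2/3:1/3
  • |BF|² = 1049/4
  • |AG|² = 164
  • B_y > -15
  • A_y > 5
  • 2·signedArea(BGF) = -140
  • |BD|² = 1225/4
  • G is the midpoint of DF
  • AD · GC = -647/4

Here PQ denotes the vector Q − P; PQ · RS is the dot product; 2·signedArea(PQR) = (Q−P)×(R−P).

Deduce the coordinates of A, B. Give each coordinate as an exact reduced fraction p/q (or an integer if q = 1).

A = (4, 11/2)
B = (-12, -29/2)

1. B_x = -12  [2·signedArea(BEF) = -224 ∩ 2·signedArea(BGF) = -140]
2. B_y = -29/2  [2·signedArea(BEF) = -224 ∩ 2·signedArea(BGF) = -140]
   → B = (-12, -29/2)
3. A_x = 4  [AG · DB = 175 ∩ AD · GC = -647/4]
4. A_y = 11/2  [AG · DB = 175 ∩ AD · GC = -647/4]
   → A = (4, 11/2)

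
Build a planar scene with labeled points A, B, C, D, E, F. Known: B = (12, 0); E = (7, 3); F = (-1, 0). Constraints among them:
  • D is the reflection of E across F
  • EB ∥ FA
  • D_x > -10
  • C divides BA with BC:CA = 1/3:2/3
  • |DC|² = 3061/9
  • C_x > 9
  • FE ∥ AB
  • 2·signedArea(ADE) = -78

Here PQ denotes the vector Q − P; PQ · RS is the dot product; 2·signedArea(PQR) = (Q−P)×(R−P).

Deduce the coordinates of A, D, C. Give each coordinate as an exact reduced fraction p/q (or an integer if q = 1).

A = (4, -3)
C = (28/3, -1)
D = (-9, -3)

1. A_x = 4  [FE ∥ AB ∩ EB ∥ FA]
2. A_y = -3  [FE ∥ AB ∩ EB ∥ FA]
   → A = (4, -3)
3. D_x = -9  [D is the reflection of E across F]
4. D_y = -3  [D is the reflection of E across F]
   → D = (-9, -3)
5. C_x = 28/3  [C divides BA with BC:CA = 1/3:2/3]
6. C_y = -1  [C divides BA with BC:CA = 1/3:2/3]
   → C = (28/3, -1)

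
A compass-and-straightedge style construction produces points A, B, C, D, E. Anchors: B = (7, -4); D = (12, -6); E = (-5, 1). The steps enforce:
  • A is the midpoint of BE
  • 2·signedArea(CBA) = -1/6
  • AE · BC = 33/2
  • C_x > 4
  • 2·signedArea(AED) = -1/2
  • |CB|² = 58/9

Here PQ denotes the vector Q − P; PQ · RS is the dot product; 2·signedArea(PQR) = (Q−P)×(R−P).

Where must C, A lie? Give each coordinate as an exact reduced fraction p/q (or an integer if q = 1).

1. A_x = 1  [A is the midpoint of BE]
2. A_y = -3/2  [A is the midpoint of BE]
   → A = (1, -3/2)
3. C_x = 14/3  [2·signedArea(CBA) = -1/6 ∩ AE · BC = 33/2]
4. C_y = -3  [2·signedArea(CBA) = -1/6 ∩ AE · BC = 33/2]
   → C = (14/3, -3)

A = (1, -3/2)
C = (14/3, -3)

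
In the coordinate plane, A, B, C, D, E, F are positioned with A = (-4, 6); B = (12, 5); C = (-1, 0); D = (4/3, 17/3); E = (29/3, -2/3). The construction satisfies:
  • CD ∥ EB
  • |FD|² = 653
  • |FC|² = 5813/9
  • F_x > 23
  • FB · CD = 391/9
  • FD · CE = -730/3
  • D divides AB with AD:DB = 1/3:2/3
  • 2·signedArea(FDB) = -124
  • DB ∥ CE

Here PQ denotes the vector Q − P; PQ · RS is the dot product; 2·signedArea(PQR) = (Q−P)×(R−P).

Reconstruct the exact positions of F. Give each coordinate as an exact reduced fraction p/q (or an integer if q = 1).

F = (70/3, -22/3)

1. F_x = 70/3  [FD · CE = -730/3 ∩ 2·signedArea(FDB) = -124]
2. F_y = -22/3  [FD · CE = -730/3 ∩ 2·signedArea(FDB) = -124]
   → F = (70/3, -22/3)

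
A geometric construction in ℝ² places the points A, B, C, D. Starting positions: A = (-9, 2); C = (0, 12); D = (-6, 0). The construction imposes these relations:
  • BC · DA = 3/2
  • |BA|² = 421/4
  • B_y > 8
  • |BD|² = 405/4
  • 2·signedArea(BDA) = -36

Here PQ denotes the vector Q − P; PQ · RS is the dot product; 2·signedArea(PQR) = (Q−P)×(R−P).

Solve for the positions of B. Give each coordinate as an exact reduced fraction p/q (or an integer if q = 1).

B = (-3/2, 9)

1. B_x = -3/2  [BC · DA = 3/2 ∩ 2·signedArea(BDA) = -36]
2. B_y = 9  [BC · DA = 3/2 ∩ 2·signedArea(BDA) = -36]
   → B = (-3/2, 9)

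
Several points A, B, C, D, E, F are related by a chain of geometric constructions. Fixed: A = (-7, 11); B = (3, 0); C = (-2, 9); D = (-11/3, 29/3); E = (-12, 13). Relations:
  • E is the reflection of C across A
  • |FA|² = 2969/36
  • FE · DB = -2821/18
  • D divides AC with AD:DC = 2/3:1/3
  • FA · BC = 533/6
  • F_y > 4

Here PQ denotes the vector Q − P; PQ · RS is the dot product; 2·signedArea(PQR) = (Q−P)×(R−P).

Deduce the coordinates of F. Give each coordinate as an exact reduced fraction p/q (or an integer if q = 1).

F = (-1/3, 29/6)

1. F_x = -1/3  [FA · BC = 533/6 ∩ FE · DB = -2821/18]
2. F_y = 29/6  [FA · BC = 533/6 ∩ FE · DB = -2821/18]
   → F = (-1/3, 29/6)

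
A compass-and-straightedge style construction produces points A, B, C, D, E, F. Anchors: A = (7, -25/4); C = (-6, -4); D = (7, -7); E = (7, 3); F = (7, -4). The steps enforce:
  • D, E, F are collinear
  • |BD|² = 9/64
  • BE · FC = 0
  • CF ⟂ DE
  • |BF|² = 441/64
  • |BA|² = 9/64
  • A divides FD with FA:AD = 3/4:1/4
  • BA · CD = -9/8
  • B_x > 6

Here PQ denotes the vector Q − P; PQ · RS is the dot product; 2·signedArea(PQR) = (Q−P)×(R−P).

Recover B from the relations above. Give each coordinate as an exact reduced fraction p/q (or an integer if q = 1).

B = (7, -53/8)

1. B_x = 7  [BE · FC = 0 ∩ BA · CD = -9/8]
2. B_y = -53/8  [BE · FC = 0 ∩ BA · CD = -9/8]
   → B = (7, -53/8)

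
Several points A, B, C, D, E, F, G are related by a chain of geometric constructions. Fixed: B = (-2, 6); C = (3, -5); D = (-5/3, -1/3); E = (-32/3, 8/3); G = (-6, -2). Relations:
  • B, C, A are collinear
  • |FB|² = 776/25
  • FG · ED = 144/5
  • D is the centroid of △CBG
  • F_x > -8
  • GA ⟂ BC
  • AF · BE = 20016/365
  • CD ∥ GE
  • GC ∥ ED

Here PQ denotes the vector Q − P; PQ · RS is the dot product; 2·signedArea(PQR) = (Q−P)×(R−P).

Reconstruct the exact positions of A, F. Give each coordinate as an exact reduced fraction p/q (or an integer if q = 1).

A = (24/73, 64/73)
F = (-36/5, 4)

1. A_x = 24/73  [B, C, A are collinear ∩ GA ⟂ BC]
2. A_y = 64/73  [B, C, A are collinear ∩ GA ⟂ BC]
   → A = (24/73, 64/73)
3. F_x = -36/5  [FG · ED = 144/5 ∩ AF · BE = 20016/365]
4. F_y = 4  [FG · ED = 144/5 ∩ AF · BE = 20016/365]
   → F = (-36/5, 4)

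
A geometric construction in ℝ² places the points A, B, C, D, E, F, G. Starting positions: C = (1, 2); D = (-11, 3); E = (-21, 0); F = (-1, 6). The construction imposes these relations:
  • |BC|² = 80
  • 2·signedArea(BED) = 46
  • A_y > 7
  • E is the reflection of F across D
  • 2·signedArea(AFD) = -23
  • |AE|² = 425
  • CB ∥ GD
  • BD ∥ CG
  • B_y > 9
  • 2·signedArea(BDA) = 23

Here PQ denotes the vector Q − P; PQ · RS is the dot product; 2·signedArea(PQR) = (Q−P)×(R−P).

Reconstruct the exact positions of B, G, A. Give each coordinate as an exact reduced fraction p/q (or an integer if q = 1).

A = (-2, 8)
B = (-3, 10)
G = (-7, -5)

1. A_x = -2  [line 3·x + -10·y + 86 = 0 ∩ |AE|² = 425]
2. A_y = 8  [line 3·x + -10·y + 86 = 0 ∩ |AE|² = 425]
   → A = (-2, 8)
3. B_x = -3  [2·signedArea(BDA) = 23 ∩ 2·signedArea(BED) = 46]
4. B_y = 10  [2·signedArea(BDA) = 23 ∩ 2·signedArea(BED) = 46]
   → B = (-3, 10)
5. G_x = -7  [CB ∥ GD ∩ BD ∥ CG]
6. G_y = -5  [CB ∥ GD ∩ BD ∥ CG]
   → G = (-7, -5)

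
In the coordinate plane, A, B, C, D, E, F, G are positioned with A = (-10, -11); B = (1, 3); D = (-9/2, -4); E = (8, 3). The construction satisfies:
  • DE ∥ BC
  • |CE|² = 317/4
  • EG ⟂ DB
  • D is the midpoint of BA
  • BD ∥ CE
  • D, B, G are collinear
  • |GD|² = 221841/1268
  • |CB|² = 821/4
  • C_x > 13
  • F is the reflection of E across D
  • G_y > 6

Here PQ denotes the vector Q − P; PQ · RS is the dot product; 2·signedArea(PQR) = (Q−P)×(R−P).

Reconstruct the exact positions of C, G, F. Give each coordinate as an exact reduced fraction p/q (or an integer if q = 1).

C = (27/2, 10)
F = (-17, -11)
G = (1164/317, 2029/317)

1. C_x = 27/2  [BD ∥ CE ∩ DE ∥ BC]
2. C_y = 10  [BD ∥ CE ∩ DE ∥ BC]
   → C = (27/2, 10)
3. G_x = 1164/317  [D, B, G are collinear ∩ EG ⟂ DB]
4. G_y = 2029/317  [D, B, G are collinear ∩ EG ⟂ DB]
   → G = (1164/317, 2029/317)
5. F_x = -17  [F is the reflection of E across D]
6. F_y = -11  [F is the reflection of E across D]
   → F = (-17, -11)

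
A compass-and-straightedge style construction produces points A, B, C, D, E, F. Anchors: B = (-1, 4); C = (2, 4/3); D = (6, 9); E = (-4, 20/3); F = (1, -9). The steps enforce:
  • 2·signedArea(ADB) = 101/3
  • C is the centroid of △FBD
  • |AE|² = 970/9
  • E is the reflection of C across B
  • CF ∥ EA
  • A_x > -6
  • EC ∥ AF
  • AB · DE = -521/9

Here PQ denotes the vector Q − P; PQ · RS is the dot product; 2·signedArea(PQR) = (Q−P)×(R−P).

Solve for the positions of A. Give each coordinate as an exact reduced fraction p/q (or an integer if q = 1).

A = (-5, -11/3)

1. A_x = -5  [EC ∥ AF ∩ CF ∥ EA]
2. A_y = -11/3  [EC ∥ AF ∩ CF ∥ EA]
   → A = (-5, -11/3)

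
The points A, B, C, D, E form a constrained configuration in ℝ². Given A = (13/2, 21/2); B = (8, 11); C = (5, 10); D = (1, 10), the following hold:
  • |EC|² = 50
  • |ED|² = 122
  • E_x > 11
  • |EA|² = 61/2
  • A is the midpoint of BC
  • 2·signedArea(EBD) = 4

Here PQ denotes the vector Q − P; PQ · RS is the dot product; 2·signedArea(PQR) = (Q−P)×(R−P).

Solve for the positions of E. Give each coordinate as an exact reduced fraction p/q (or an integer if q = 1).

E = (12, 11)

1. E_x = 12  [line 1·x + -7·y + 65 = 0 ∩ |EA|² = 61/2]
2. E_y = 11  [line 1·x + -7·y + 65 = 0 ∩ |EA|² = 61/2]
   → E = (12, 11)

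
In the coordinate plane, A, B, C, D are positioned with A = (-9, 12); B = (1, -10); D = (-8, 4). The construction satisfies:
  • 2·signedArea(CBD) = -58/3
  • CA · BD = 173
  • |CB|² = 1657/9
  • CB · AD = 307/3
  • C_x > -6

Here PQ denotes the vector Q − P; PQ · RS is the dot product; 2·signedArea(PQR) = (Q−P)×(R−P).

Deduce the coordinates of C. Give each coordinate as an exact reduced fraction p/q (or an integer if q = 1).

1. C_x = -16/3  [CA · BD = 173 ∩ 2·signedArea(CBD) = -58/3]
2. C_y = 2  [CA · BD = 173 ∩ 2·signedArea(CBD) = -58/3]
   → C = (-16/3, 2)

C = (-16/3, 2)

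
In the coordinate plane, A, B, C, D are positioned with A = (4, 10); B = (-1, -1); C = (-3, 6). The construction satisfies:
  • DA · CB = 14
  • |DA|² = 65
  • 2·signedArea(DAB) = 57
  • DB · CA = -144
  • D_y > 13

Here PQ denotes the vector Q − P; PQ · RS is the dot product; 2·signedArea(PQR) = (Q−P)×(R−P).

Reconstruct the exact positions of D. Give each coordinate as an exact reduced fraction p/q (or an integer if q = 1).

1. D_x = 11  [DB · CA = -144 ∩ 2·signedArea(DAB) = 57]
2. D_y = 14  [DB · CA = -144 ∩ 2·signedArea(DAB) = 57]
   → D = (11, 14)

D = (11, 14)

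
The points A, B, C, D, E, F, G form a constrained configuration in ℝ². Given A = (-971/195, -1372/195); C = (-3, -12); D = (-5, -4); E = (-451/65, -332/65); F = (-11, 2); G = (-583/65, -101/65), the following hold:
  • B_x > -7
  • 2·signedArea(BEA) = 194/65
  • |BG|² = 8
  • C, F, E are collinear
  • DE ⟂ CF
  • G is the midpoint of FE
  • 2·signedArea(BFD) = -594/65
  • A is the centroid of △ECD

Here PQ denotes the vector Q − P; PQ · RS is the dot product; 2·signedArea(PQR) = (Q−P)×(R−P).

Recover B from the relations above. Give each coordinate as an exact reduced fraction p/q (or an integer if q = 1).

B = (-453/65, -231/65)

1. B_x = -453/65  [2·signedArea(BEA) = 194/65 ∩ 2·signedArea(BFD) = -594/65]
2. B_y = -231/65  [2·signedArea(BEA) = 194/65 ∩ 2·signedArea(BFD) = -594/65]
   → B = (-453/65, -231/65)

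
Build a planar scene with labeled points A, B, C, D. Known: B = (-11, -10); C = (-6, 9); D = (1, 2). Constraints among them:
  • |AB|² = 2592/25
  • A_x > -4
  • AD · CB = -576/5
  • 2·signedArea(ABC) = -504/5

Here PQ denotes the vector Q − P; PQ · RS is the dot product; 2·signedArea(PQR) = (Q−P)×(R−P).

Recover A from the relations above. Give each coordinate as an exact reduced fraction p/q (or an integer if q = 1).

1. A_x = -19/5  [AD · CB = -576/5 ∩ 2·signedArea(ABC) = -504/5]
2. A_y = -14/5  [AD · CB = -576/5 ∩ 2·signedArea(ABC) = -504/5]
   → A = (-19/5, -14/5)

A = (-19/5, -14/5)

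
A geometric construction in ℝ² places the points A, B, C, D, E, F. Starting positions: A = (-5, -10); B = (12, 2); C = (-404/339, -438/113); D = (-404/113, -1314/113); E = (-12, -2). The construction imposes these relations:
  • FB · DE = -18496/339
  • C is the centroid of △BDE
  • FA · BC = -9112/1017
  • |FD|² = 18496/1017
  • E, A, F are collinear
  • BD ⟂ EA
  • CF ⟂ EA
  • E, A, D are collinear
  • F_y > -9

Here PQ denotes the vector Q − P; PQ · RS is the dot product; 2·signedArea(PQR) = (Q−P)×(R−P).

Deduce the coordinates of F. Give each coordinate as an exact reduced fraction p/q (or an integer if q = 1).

1. F_x = -2164/339  [E, A, F are collinear ∩ CF ⟂ EA]
2. F_y = -2854/339  [E, A, F are collinear ∩ CF ⟂ EA]
   → F = (-2164/339, -2854/339)

F = (-2164/339, -2854/339)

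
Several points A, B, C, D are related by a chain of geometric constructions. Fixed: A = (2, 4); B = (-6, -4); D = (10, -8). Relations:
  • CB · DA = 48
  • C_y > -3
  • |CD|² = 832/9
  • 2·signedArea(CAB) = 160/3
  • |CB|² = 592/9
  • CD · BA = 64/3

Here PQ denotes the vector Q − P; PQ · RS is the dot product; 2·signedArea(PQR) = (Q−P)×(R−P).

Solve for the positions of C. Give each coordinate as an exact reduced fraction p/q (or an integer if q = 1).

1. C_x = 2  [CB · DA = 48 ∩ CD · BA = 64/3]
2. C_y = -8/3  [CB · DA = 48 ∩ CD · BA = 64/3]
   → C = (2, -8/3)

C = (2, -8/3)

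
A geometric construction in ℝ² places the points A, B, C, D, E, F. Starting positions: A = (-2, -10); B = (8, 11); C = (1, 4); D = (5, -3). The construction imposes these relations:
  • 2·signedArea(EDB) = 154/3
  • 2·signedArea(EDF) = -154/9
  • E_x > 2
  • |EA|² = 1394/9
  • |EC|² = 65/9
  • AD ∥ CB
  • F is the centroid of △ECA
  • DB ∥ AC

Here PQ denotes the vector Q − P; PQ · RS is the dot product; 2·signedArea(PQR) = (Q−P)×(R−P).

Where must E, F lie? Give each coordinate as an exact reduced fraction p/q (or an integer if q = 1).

E = (7/3, 5/3)
F = (4/9, -13/9)

1. E_x = 7/3  [line -14·x + 3·y + 83/3 = 0 ∩ |EA|² = 1394/9]
2. E_y = 5/3  [line -14·x + 3·y + 83/3 = 0 ∩ |EA|² = 1394/9]
   → E = (7/3, 5/3)
3. F_x = 4/9  [F is the centroid of △ECA]
4. F_y = -13/9  [F is the centroid of △ECA]
   → F = (4/9, -13/9)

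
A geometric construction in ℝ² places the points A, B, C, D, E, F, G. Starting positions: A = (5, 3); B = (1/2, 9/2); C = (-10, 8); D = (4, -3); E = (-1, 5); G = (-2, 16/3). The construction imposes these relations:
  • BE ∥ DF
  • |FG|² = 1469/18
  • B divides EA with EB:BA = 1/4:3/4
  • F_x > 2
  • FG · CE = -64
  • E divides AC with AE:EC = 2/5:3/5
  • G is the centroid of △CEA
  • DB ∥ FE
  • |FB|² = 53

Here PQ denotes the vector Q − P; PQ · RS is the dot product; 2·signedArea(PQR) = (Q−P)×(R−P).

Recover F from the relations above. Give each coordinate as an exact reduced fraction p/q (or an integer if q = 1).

F = (5/2, -5/2)

1. F_x = 5/2  [DB ∥ FE ∩ BE ∥ DF]
2. F_y = -5/2  [DB ∥ FE ∩ BE ∥ DF]
   → F = (5/2, -5/2)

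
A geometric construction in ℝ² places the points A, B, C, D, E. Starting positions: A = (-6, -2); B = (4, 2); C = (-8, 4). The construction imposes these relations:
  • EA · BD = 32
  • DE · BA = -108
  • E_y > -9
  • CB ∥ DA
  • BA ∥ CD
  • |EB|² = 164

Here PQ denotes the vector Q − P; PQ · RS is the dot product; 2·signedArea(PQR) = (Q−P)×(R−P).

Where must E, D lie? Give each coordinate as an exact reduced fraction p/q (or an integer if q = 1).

1. D_x = -18  [CB ∥ DA ∩ BA ∥ CD]
2. D_y = 0  [CB ∥ DA ∩ BA ∥ CD]
   → D = (-18, 0)
3. E_x = -4  [EA · BD = 32 ∩ DE · BA = -108]
4. E_y = -8  [EA · BD = 32 ∩ DE · BA = -108]
   → E = (-4, -8)

D = (-18, 0)
E = (-4, -8)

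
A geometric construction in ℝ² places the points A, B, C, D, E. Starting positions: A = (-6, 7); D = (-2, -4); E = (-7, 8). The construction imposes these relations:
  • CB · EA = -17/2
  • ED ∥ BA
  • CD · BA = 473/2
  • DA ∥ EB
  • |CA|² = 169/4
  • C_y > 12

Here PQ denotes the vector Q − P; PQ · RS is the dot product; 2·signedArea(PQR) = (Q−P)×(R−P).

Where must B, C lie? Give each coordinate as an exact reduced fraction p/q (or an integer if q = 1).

B = (-11, 19)
C = (-17/2, 13)

1. B_x = -11  [ED ∥ BA ∩ DA ∥ EB]
2. B_y = 19  [ED ∥ BA ∩ DA ∥ EB]
   → B = (-11, 19)
3. C_x = -17/2  [CB · EA = -17/2 ∩ CD · BA = 473/2]
4. C_y = 13  [CB · EA = -17/2 ∩ CD · BA = 473/2]
   → C = (-17/2, 13)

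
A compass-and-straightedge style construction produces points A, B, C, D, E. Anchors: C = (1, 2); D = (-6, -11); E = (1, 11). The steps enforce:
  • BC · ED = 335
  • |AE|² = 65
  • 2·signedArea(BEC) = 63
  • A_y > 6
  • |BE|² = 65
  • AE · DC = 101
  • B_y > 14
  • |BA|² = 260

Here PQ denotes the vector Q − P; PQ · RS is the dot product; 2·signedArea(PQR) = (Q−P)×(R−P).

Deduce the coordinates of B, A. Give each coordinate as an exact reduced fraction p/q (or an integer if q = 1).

1. B_x = 8  [BC · ED = 335 ∩ 2·signedArea(BEC) = 63]
2. B_y = 15  [BC · ED = 335 ∩ 2·signedArea(BEC) = 63]
   → B = (8, 15)
3. A_x = -6  [line -7·x + -13·y + 49 = 0 ∩ |AE|² = 65]
4. A_y = 7  [line -7·x + -13·y + 49 = 0 ∩ |AE|² = 65]
   → A = (-6, 7)

A = (-6, 7)
B = (8, 15)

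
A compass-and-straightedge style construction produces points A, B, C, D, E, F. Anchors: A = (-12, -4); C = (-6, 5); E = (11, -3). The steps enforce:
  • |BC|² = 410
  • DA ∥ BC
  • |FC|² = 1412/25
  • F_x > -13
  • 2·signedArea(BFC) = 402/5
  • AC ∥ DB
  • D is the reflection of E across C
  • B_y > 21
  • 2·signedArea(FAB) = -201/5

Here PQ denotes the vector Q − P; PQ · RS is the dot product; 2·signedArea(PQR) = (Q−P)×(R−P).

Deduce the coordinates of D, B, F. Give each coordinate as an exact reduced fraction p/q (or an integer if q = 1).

1. D_x = -23  [D is the reflection of E across C]
2. D_y = 13  [D is the reflection of E across C]
   → D = (-23, 13)
3. B_x = -17  [DA ∥ BC ∩ AC ∥ DB]
4. B_y = 22  [DA ∥ BC ∩ AC ∥ DB]
   → B = (-17, 22)
5. F_x = -64/5  [2·signedArea(FAB) = -201/5 ∩ 2·signedArea(BFC) = 402/5]
6. F_y = 41/5  [2·signedArea(FAB) = -201/5 ∩ 2·signedArea(BFC) = 402/5]
   → F = (-64/5, 41/5)

B = (-17, 22)
D = (-23, 13)
F = (-64/5, 41/5)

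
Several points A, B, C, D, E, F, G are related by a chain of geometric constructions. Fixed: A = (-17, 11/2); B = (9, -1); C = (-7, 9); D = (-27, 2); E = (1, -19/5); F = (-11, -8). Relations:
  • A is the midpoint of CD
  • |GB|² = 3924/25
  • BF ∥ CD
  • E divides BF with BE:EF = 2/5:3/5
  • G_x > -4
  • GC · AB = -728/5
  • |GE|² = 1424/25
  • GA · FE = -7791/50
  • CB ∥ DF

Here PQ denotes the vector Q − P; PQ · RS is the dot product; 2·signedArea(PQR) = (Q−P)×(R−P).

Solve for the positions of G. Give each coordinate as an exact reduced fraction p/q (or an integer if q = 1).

G = (-3, 13/5)

1. G_x = -3  [GC · AB = -728/5 ∩ GA · FE = -7791/50]
2. G_y = 13/5  [GC · AB = -728/5 ∩ GA · FE = -7791/50]
   → G = (-3, 13/5)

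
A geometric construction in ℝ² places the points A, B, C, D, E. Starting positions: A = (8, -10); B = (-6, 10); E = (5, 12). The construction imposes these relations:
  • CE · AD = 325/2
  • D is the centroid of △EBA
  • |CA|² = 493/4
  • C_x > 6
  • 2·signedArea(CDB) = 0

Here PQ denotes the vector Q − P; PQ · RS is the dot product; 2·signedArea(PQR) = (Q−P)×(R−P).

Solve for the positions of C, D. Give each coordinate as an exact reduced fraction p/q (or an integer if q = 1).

1. D_x = 7/3  [D is the centroid of △EBA]
2. D_y = 4  [D is the centroid of △EBA]
   → D = (7/3, 4)
3. C_x = 13/2  [2·signedArea(CDB) = 0 ∩ CE · AD = 325/2]
4. C_y = 1  [2·signedArea(CDB) = 0 ∩ CE · AD = 325/2]
   → C = (13/2, 1)

C = (13/2, 1)
D = (7/3, 4)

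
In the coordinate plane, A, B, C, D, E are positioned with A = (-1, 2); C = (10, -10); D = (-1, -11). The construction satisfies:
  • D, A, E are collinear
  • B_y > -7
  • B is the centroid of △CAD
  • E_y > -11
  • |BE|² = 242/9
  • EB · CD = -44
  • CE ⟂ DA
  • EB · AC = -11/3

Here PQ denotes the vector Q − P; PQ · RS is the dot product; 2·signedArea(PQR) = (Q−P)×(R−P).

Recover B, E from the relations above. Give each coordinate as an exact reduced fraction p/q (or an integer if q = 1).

B = (8/3, -19/3)
E = (-1, -10)

1. B_x = 8/3  [B is the centroid of △CAD]
2. B_y = -19/3  [B is the centroid of △CAD]
   → B = (8/3, -19/3)
3. E_x = -1  [D, A, E are collinear ∩ CE ⟂ DA]
4. E_y = -10  [D, A, E are collinear ∩ CE ⟂ DA]
   → E = (-1, -10)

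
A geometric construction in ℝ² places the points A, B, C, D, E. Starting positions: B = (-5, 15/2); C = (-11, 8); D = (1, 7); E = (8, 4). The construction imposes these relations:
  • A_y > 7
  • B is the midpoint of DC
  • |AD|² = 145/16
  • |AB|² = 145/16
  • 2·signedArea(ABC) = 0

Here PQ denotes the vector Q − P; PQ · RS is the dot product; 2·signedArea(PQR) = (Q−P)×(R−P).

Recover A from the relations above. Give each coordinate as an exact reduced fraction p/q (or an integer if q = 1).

1. A_x = -2  [line -1/2·x + -6·y + 85/2 = 0 ∩ |AD|² = 145/16]
2. A_y = 29/4  [line -1/2·x + -6·y + 85/2 = 0 ∩ |AD|² = 145/16]
   → A = (-2, 29/4)

A = (-2, 29/4)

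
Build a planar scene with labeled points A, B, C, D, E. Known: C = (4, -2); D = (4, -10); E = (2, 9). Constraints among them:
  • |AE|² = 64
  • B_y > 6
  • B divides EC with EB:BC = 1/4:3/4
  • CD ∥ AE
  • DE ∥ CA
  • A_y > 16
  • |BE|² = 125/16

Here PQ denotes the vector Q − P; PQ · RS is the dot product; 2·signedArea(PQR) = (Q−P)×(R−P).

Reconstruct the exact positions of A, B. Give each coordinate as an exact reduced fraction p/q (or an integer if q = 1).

1. A_x = 2  [CD ∥ AE ∩ DE ∥ CA]
2. A_y = 17  [CD ∥ AE ∩ DE ∥ CA]
   → A = (2, 17)
3. B_x = 5/2  [B divides EC with EB:BC = 1/4:3/4]
4. B_y = 25/4  [B divides EC with EB:BC = 1/4:3/4]
   → B = (5/2, 25/4)

A = (2, 17)
B = (5/2, 25/4)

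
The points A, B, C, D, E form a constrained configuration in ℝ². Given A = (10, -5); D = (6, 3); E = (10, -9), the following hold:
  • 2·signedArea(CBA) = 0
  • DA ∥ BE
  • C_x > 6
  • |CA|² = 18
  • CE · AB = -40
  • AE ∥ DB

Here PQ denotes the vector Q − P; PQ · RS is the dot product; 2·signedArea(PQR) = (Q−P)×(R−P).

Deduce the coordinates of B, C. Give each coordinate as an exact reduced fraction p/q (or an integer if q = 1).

1. B_x = 6  [DA ∥ BE ∩ AE ∥ DB]
2. B_y = -1  [DA ∥ BE ∩ AE ∥ DB]
   → B = (6, -1)
3. C_x = 7  [2·signedArea(CBA) = 0 ∩ CE · AB = -40]
4. C_y = -2  [2·signedArea(CBA) = 0 ∩ CE · AB = -40]
   → C = (7, -2)

B = (6, -1)
C = (7, -2)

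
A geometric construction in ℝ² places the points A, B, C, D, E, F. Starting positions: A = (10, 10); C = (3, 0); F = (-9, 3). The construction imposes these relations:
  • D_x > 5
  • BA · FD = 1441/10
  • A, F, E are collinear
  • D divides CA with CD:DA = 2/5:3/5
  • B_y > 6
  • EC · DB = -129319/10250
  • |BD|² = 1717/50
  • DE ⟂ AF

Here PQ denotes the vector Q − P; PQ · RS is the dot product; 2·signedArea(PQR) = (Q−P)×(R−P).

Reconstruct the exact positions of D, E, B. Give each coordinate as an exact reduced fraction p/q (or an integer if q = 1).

B = (1/2, 13/2)
D = (29/5, 4)
E = (8929/2050, 16237/2050)

1. D_x = 29/5  [D divides CA with CD:DA = 2/5:3/5]
2. D_y = 4  [D divides CA with CD:DA = 2/5:3/5]
   → D = (29/5, 4)
3. E_x = 8929/2050  [A, F, E are collinear ∩ DE ⟂ AF]
4. E_y = 16237/2050  [A, F, E are collinear ∩ DE ⟂ AF]
   → E = (8929/2050, 16237/2050)
5. B_x = 1/2  [BA · FD = 1441/10 ∩ EC · DB = -129319/10250]
6. B_y = 13/2  [BA · FD = 1441/10 ∩ EC · DB = -129319/10250]
   → B = (1/2, 13/2)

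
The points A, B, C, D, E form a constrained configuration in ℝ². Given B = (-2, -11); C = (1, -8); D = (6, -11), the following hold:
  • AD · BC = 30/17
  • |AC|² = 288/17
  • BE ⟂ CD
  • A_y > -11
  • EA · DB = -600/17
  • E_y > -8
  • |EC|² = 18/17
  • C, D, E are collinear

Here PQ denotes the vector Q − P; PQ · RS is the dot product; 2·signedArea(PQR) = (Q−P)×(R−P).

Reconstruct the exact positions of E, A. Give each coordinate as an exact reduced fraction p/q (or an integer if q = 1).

A = (77/17, -172/17)
E = (2/17, -127/17)

1. E_x = 2/17  [C, D, E are collinear ∩ BE ⟂ CD]
2. E_y = -127/17  [C, D, E are collinear ∩ BE ⟂ CD]
   → E = (2/17, -127/17)
3. A_x = 77/17  [AD · BC = 30/17 ∩ EA · DB = -600/17]
4. A_y = -172/17  [AD · BC = 30/17 ∩ EA · DB = -600/17]
   → A = (77/17, -172/17)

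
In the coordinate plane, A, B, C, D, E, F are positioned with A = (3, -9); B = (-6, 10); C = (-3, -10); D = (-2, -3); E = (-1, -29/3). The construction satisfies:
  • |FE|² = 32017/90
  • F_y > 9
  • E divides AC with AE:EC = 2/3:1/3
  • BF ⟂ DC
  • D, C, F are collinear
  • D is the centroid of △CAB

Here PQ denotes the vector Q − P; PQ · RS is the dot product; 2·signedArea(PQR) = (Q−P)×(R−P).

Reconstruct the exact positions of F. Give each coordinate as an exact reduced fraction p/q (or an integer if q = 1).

1. F_x = -13/50  [D, C, F are collinear ∩ BF ⟂ DC]
2. F_y = 459/50  [D, C, F are collinear ∩ BF ⟂ DC]
   → F = (-13/50, 459/50)

F = (-13/50, 459/50)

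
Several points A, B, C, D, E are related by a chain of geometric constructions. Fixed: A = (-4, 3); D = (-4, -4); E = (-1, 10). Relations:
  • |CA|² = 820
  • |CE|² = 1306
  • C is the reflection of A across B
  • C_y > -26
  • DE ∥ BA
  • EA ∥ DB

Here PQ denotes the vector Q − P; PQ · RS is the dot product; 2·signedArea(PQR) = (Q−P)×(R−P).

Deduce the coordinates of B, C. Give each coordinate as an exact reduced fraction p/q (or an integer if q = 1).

1. B_x = -7  [DE ∥ BA ∩ EA ∥ DB]
2. B_y = -11  [DE ∥ BA ∩ EA ∥ DB]
   → B = (-7, -11)
3. C_x = -10  [C is the reflection of A across B]
4. C_y = -25  [C is the reflection of A across B]
   → C = (-10, -25)

B = (-7, -11)
C = (-10, -25)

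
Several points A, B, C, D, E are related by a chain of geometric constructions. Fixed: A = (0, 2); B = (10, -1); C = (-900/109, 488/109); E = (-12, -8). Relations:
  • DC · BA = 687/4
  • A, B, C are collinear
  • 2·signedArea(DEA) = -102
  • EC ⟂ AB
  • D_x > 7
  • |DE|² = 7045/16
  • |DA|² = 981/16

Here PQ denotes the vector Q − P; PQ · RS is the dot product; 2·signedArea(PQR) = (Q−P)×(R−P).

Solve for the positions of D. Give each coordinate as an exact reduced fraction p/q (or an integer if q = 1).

1. D_x = 15/2  [2·signedArea(DEA) = -102 ∩ DC · BA = 687/4]
2. D_y = -1/4  [2·signedArea(DEA) = -102 ∩ DC · BA = 687/4]
   → D = (15/2, -1/4)

D = (15/2, -1/4)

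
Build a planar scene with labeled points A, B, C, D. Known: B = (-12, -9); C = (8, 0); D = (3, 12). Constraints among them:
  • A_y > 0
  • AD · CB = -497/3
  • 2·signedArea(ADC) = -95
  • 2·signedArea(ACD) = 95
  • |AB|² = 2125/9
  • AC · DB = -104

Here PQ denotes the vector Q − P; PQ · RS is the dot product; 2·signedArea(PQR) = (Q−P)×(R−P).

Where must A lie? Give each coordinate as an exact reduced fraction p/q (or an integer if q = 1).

1. A_x = -1/3  [AC · DB = -104 ∩ 2·signedArea(ADC) = -95]
2. A_y = 1  [AC · DB = -104 ∩ 2·signedArea(ADC) = -95]
   → A = (-1/3, 1)

A = (-1/3, 1)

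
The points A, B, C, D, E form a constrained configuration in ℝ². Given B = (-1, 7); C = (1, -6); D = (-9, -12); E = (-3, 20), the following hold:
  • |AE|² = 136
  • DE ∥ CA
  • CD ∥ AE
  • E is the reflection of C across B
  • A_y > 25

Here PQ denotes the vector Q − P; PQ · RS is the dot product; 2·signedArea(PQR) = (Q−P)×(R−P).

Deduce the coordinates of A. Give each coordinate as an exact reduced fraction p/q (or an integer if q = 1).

A = (7, 26)

1. A_x = 7  [CD ∥ AE ∩ DE ∥ CA]
2. A_y = 26  [CD ∥ AE ∩ DE ∥ CA]
   → A = (7, 26)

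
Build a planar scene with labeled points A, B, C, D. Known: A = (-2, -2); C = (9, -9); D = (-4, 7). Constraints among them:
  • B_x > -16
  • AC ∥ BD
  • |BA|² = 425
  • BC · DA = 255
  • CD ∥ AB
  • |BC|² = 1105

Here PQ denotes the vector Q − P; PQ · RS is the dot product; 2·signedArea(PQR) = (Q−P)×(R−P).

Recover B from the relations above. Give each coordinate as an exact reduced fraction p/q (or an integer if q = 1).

B = (-15, 14)

1. B_x = -15  [AC ∥ BD ∩ CD ∥ AB]
2. B_y = 14  [AC ∥ BD ∩ CD ∥ AB]
   → B = (-15, 14)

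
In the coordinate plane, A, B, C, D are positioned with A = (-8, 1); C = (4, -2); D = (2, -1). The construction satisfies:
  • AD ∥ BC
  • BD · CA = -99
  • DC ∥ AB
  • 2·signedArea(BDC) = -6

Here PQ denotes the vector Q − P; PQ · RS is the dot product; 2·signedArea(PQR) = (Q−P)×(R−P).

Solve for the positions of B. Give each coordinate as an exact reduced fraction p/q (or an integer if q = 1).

B = (-6, 0)

1. B_x = -6  [AD ∥ BC ∩ DC ∥ AB]
2. B_y = 0  [AD ∥ BC ∩ DC ∥ AB]
   → B = (-6, 0)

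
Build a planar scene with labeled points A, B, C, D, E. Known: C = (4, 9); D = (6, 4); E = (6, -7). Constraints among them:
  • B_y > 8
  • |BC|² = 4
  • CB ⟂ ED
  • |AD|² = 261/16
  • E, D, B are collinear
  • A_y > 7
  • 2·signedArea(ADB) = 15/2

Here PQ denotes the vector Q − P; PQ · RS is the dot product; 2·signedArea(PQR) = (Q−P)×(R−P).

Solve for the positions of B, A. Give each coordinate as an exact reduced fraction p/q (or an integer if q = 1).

1. B_x = 6  [E, D, B are collinear ∩ CB ⟂ ED]
2. B_y = 9  [E, D, B are collinear ∩ CB ⟂ ED]
   → B = (6, 9)
3. A_x = 9/2  [2·signedArea(ADB) = 15/2]
4. A_y = 31/4  [|AD|² = 261/16]
   → A = (9/2, 31/4)

A = (9/2, 31/4)
B = (6, 9)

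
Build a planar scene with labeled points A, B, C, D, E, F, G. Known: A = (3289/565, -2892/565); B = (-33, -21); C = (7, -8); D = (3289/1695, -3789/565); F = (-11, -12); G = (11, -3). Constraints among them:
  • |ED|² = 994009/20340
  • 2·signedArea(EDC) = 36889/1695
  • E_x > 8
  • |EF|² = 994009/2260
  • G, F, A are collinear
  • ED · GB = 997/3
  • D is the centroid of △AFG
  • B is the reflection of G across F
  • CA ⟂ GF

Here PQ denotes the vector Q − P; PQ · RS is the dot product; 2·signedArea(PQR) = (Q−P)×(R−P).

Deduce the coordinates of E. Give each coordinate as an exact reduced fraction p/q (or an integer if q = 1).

E = (4752/565, -4587/1130)

1. E_x = 4752/565  [2·signedArea(EDC) = 36889/1695 ∩ ED · GB = 997/3]
2. E_y = -4587/1130  [2·signedArea(EDC) = 36889/1695 ∩ ED · GB = 997/3]
   → E = (4752/565, -4587/1130)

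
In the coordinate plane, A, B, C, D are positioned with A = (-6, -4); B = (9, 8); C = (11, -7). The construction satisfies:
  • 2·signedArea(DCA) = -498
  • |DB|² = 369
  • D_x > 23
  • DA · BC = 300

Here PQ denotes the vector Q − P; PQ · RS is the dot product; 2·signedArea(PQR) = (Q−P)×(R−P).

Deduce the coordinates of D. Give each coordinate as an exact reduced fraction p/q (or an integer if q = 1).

1. D_x = 24  [2·signedArea(DCA) = -498 ∩ DA · BC = 300]
2. D_y = 20  [2·signedArea(DCA) = -498 ∩ DA · BC = 300]
   → D = (24, 20)

D = (24, 20)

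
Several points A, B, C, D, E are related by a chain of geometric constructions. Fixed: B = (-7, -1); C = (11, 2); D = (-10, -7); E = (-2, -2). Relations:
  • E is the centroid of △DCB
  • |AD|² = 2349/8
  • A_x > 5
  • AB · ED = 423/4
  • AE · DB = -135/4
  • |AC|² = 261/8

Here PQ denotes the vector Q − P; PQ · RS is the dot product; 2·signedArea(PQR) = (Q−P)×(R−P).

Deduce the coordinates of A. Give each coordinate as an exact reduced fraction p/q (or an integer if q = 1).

1. A_x = 23/4  [AB · ED = 423/4 ∩ AE · DB = -135/4]
2. A_y = -1/4  [AB · ED = 423/4 ∩ AE · DB = -135/4]
   → A = (23/4, -1/4)

A = (23/4, -1/4)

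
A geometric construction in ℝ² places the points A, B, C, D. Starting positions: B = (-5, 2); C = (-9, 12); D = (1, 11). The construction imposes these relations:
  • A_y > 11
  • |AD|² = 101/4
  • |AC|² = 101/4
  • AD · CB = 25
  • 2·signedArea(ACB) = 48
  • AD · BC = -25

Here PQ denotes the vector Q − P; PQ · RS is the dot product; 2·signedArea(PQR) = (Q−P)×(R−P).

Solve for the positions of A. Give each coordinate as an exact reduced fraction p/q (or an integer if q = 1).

1. A_x = -4  [AD · BC = -25 ∩ 2·signedArea(ACB) = 48]
2. A_y = 23/2  [AD · BC = -25 ∩ 2·signedArea(ACB) = 48]
   → A = (-4, 23/2)

A = (-4, 23/2)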